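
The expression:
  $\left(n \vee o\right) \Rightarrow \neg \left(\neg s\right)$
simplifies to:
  $s \vee \left(\neg n \wedge \neg o\right)$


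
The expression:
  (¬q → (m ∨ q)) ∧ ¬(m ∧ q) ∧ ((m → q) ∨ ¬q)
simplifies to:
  (m ∧ ¬q) ∨ (q ∧ ¬m)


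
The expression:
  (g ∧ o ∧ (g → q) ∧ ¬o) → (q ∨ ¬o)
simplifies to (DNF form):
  True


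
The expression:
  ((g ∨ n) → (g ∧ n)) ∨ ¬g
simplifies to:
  n ∨ ¬g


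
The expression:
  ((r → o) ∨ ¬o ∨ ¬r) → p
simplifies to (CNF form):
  p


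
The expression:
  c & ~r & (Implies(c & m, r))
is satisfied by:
  {c: True, r: False, m: False}


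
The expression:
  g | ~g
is always true.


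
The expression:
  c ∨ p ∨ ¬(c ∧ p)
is always true.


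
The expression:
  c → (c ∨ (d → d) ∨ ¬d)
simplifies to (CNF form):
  True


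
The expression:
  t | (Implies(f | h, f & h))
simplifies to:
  t | (f & h) | (~f & ~h)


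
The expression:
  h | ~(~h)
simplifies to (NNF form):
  h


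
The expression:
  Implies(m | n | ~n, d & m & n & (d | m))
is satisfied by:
  {m: True, d: True, n: True}


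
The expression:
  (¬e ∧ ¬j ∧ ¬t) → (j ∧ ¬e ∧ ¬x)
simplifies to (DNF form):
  e ∨ j ∨ t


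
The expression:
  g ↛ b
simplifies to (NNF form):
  g ∧ ¬b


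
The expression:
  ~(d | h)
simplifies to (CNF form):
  ~d & ~h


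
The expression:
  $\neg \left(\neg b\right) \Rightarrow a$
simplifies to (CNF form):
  $a \vee \neg b$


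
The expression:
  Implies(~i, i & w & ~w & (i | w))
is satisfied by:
  {i: True}


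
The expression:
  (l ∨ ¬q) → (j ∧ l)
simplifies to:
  (j ∧ l) ∨ (q ∧ ¬l)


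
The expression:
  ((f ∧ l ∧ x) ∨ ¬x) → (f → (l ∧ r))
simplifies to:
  (l ∧ r) ∨ (x ∧ ¬l) ∨ ¬f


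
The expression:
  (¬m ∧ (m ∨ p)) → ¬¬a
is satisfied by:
  {a: True, m: True, p: False}
  {a: True, p: False, m: False}
  {m: True, p: False, a: False}
  {m: False, p: False, a: False}
  {a: True, m: True, p: True}
  {a: True, p: True, m: False}
  {m: True, p: True, a: False}


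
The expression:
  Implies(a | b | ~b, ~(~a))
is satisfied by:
  {a: True}


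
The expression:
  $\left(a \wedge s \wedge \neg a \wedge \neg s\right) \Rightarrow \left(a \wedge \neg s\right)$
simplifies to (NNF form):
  $\text{True}$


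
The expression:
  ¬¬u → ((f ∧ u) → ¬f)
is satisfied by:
  {u: False, f: False}
  {f: True, u: False}
  {u: True, f: False}


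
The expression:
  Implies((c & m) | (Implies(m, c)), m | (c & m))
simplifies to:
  m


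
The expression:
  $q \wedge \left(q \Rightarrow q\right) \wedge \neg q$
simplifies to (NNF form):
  $\text{False}$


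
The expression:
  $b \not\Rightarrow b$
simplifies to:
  $\text{False}$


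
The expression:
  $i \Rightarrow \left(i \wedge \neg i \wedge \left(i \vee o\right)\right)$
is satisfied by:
  {i: False}


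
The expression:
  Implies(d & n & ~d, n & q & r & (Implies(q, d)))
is always true.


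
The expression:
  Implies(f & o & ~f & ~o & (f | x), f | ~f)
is always true.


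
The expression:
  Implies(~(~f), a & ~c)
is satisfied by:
  {a: True, f: False, c: False}
  {a: False, f: False, c: False}
  {c: True, a: True, f: False}
  {c: True, a: False, f: False}
  {f: True, a: True, c: False}


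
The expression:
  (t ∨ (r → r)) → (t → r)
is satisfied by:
  {r: True, t: False}
  {t: False, r: False}
  {t: True, r: True}


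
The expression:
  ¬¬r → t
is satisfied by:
  {t: True, r: False}
  {r: False, t: False}
  {r: True, t: True}


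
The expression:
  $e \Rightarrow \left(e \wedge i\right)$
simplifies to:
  $i \vee \neg e$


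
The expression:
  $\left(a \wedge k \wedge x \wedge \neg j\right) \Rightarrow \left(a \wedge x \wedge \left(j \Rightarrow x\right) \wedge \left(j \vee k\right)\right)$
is always true.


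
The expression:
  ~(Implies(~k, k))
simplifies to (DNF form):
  ~k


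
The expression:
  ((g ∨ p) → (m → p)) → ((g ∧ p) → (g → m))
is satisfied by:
  {m: True, p: False, g: False}
  {p: False, g: False, m: False}
  {g: True, m: True, p: False}
  {g: True, p: False, m: False}
  {m: True, p: True, g: False}
  {p: True, m: False, g: False}
  {g: True, p: True, m: True}


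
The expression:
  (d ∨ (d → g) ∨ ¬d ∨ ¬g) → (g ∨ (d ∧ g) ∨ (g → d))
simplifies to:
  True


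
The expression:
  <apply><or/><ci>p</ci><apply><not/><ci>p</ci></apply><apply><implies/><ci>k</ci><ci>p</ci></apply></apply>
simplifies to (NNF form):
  <true/>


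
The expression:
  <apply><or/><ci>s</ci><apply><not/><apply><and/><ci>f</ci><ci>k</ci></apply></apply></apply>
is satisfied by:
  {s: True, k: False, f: False}
  {k: False, f: False, s: False}
  {f: True, s: True, k: False}
  {f: True, k: False, s: False}
  {s: True, k: True, f: False}
  {k: True, s: False, f: False}
  {f: True, k: True, s: True}


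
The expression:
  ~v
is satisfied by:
  {v: False}


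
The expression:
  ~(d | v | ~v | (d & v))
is never true.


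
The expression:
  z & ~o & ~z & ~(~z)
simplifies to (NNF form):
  False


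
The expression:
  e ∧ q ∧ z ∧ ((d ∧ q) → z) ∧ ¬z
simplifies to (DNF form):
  False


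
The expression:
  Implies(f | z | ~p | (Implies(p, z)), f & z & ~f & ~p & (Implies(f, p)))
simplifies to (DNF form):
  p & ~f & ~z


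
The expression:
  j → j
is always true.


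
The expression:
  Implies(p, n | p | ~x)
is always true.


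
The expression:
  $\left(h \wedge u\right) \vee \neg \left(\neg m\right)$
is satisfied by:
  {m: True, h: True, u: True}
  {m: True, h: True, u: False}
  {m: True, u: True, h: False}
  {m: True, u: False, h: False}
  {h: True, u: True, m: False}


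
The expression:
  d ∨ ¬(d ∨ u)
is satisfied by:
  {d: True, u: False}
  {u: False, d: False}
  {u: True, d: True}


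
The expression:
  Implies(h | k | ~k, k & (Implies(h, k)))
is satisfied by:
  {k: True}


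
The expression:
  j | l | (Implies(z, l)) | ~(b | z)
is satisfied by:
  {l: True, j: True, z: False}
  {l: True, j: False, z: False}
  {j: True, l: False, z: False}
  {l: False, j: False, z: False}
  {z: True, l: True, j: True}
  {z: True, l: True, j: False}
  {z: True, j: True, l: False}


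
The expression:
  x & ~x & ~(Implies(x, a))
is never true.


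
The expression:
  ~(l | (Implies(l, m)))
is never true.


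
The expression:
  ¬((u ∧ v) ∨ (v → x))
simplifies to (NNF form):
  v ∧ ¬u ∧ ¬x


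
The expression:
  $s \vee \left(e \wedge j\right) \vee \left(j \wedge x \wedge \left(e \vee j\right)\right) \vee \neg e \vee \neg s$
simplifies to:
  $\text{True}$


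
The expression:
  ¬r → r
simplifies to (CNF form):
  r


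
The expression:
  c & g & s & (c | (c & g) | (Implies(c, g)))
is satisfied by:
  {c: True, s: True, g: True}


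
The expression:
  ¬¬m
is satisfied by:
  {m: True}


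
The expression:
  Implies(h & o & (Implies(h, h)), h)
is always true.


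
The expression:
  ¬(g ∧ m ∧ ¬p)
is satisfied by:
  {p: True, g: False, m: False}
  {g: False, m: False, p: False}
  {p: True, m: True, g: False}
  {m: True, g: False, p: False}
  {p: True, g: True, m: False}
  {g: True, p: False, m: False}
  {p: True, m: True, g: True}


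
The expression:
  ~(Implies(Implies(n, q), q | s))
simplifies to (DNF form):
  ~n & ~q & ~s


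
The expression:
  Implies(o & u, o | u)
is always true.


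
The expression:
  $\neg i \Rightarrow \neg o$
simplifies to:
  $i \vee \neg o$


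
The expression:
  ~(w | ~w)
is never true.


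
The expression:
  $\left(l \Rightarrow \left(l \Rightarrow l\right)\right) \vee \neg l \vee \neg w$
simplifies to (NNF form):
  $\text{True}$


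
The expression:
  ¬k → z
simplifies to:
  k ∨ z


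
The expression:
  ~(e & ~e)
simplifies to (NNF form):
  True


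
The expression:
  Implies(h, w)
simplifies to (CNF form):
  w | ~h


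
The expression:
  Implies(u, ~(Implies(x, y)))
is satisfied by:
  {x: True, y: False, u: False}
  {y: False, u: False, x: False}
  {x: True, y: True, u: False}
  {y: True, x: False, u: False}
  {u: True, x: True, y: False}


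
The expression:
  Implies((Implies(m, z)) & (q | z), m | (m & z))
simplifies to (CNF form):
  (m | ~q) & (m | ~z)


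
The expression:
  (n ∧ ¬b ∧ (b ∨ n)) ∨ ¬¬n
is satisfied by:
  {n: True}


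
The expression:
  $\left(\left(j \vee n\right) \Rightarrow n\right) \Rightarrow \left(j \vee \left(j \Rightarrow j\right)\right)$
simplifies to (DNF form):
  $\text{True}$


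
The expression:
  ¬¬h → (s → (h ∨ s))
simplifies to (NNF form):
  True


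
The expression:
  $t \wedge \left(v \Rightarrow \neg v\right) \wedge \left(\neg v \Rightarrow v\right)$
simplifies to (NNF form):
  $\text{False}$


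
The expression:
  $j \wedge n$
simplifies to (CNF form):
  $j \wedge n$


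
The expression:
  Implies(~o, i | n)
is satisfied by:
  {i: True, n: True, o: True}
  {i: True, n: True, o: False}
  {i: True, o: True, n: False}
  {i: True, o: False, n: False}
  {n: True, o: True, i: False}
  {n: True, o: False, i: False}
  {o: True, n: False, i: False}


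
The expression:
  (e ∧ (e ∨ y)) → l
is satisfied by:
  {l: True, e: False}
  {e: False, l: False}
  {e: True, l: True}


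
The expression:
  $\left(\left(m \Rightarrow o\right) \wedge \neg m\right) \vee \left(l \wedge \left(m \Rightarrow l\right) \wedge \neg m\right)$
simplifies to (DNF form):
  $\neg m$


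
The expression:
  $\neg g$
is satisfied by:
  {g: False}


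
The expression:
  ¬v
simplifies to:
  ¬v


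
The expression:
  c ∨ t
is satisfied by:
  {t: True, c: True}
  {t: True, c: False}
  {c: True, t: False}


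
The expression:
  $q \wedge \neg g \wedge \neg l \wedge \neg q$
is never true.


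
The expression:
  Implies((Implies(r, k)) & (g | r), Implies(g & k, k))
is always true.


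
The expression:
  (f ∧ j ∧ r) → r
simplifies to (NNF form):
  True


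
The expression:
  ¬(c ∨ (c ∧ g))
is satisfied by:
  {c: False}


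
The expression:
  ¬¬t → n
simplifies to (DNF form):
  n ∨ ¬t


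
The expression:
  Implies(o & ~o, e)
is always true.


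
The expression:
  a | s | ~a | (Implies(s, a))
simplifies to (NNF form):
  True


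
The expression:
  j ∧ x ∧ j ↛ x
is never true.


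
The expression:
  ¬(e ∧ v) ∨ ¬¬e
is always true.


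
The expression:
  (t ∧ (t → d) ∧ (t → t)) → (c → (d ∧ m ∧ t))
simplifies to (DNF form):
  m ∨ ¬c ∨ ¬d ∨ ¬t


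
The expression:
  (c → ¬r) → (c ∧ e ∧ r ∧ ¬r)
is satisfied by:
  {r: True, c: True}


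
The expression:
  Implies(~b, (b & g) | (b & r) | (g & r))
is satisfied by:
  {r: True, b: True, g: True}
  {r: True, b: True, g: False}
  {b: True, g: True, r: False}
  {b: True, g: False, r: False}
  {r: True, g: True, b: False}


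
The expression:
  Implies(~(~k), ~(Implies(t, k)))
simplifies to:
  ~k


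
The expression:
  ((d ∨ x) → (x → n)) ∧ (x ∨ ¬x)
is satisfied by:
  {n: True, x: False}
  {x: False, n: False}
  {x: True, n: True}


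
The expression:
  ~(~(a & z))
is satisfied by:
  {a: True, z: True}


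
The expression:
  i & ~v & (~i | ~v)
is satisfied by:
  {i: True, v: False}


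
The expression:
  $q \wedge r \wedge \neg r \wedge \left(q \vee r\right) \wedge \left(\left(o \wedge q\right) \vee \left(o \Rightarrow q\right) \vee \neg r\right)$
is never true.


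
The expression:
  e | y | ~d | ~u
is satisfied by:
  {y: True, e: True, u: False, d: False}
  {y: True, u: False, e: False, d: False}
  {e: True, y: False, u: False, d: False}
  {y: False, u: False, e: False, d: False}
  {d: True, y: True, e: True, u: False}
  {d: True, y: True, u: False, e: False}
  {d: True, e: True, y: False, u: False}
  {d: True, y: False, u: False, e: False}
  {y: True, u: True, e: True, d: False}
  {y: True, u: True, d: False, e: False}
  {u: True, e: True, d: False, y: False}
  {u: True, d: False, e: False, y: False}
  {y: True, u: True, d: True, e: True}
  {y: True, u: True, d: True, e: False}
  {u: True, d: True, e: True, y: False}


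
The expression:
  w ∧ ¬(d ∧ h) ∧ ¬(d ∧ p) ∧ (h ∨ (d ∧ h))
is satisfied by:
  {h: True, w: True, d: False}


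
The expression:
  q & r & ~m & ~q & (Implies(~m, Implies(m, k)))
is never true.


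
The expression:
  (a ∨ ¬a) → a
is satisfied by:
  {a: True}


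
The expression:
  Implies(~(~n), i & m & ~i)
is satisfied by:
  {n: False}


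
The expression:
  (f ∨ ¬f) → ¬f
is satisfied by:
  {f: False}


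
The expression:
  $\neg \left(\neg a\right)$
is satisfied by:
  {a: True}


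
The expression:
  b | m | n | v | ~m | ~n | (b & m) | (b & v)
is always true.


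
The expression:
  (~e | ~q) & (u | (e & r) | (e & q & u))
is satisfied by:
  {r: True, u: True, q: False, e: False}
  {u: True, q: False, e: False, r: False}
  {r: True, u: True, e: True, q: False}
  {u: True, e: True, q: False, r: False}
  {u: True, r: True, q: True, e: False}
  {u: True, q: True, e: False, r: False}
  {r: True, e: True, q: False, u: False}


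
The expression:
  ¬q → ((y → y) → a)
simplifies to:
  a ∨ q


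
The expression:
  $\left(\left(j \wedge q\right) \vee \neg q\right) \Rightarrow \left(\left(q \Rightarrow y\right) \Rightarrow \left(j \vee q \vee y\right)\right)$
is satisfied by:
  {y: True, q: True, j: True}
  {y: True, q: True, j: False}
  {y: True, j: True, q: False}
  {y: True, j: False, q: False}
  {q: True, j: True, y: False}
  {q: True, j: False, y: False}
  {j: True, q: False, y: False}


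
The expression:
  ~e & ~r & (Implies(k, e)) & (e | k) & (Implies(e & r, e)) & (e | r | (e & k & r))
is never true.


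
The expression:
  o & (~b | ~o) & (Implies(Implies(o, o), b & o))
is never true.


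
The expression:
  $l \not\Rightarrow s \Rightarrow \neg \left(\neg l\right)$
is always true.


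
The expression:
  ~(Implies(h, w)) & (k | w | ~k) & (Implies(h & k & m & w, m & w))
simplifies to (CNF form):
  h & ~w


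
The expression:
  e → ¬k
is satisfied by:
  {k: False, e: False}
  {e: True, k: False}
  {k: True, e: False}


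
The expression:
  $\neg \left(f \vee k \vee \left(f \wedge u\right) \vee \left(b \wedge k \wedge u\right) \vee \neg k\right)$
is never true.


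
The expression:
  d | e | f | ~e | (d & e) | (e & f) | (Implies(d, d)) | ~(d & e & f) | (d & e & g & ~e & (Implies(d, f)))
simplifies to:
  True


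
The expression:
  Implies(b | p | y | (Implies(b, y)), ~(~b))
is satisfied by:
  {b: True}


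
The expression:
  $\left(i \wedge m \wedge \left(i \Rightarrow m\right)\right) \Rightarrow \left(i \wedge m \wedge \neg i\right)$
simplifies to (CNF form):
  $\neg i \vee \neg m$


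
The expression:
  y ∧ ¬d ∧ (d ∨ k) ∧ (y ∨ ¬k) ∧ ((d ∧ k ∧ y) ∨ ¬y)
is never true.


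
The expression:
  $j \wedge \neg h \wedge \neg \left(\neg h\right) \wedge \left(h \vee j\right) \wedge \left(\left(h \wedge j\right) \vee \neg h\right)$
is never true.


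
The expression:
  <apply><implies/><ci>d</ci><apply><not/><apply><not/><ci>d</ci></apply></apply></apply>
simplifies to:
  <true/>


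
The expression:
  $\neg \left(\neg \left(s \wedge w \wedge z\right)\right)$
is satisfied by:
  {z: True, w: True, s: True}


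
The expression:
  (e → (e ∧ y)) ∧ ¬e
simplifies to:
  ¬e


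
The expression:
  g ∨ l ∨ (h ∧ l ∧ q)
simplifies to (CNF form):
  g ∨ l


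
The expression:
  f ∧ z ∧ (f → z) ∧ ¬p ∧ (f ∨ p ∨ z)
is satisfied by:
  {z: True, f: True, p: False}


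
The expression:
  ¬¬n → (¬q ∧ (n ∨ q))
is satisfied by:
  {q: False, n: False}
  {n: True, q: False}
  {q: True, n: False}


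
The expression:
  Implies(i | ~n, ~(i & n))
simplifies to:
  ~i | ~n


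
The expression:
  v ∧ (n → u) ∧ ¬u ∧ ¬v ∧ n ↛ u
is never true.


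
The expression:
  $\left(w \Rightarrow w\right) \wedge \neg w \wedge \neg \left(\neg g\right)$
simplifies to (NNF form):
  $g \wedge \neg w$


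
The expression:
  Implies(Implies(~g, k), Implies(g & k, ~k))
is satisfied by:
  {g: False, k: False}
  {k: True, g: False}
  {g: True, k: False}


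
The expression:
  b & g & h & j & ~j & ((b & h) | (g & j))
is never true.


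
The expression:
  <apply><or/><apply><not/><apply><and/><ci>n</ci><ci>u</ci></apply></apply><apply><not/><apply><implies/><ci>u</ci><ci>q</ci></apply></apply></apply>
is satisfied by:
  {u: False, q: False, n: False}
  {n: True, u: False, q: False}
  {q: True, u: False, n: False}
  {n: True, q: True, u: False}
  {u: True, n: False, q: False}
  {n: True, u: True, q: False}
  {q: True, u: True, n: False}


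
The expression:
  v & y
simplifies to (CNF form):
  v & y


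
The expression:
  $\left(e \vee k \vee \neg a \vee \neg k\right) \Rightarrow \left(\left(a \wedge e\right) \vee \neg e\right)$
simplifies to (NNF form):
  $a \vee \neg e$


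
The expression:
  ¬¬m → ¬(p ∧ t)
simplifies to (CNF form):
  ¬m ∨ ¬p ∨ ¬t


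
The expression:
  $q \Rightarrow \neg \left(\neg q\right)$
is always true.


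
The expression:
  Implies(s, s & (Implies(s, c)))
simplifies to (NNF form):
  c | ~s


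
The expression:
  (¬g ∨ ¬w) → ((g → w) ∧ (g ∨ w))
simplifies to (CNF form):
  w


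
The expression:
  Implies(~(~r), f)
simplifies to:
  f | ~r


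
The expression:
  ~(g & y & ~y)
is always true.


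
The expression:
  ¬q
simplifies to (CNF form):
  ¬q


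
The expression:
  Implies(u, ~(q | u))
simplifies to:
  ~u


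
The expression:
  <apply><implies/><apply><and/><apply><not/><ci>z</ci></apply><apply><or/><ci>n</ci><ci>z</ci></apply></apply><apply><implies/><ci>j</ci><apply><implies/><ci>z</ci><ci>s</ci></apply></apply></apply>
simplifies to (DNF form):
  <true/>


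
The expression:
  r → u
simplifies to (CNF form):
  u ∨ ¬r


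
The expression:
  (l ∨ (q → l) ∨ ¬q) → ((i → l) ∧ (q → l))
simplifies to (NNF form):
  l ∨ q ∨ ¬i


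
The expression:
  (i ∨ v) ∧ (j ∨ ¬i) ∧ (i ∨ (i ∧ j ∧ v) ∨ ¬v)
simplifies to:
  i ∧ j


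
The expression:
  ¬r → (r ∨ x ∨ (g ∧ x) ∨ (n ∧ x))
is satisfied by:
  {r: True, x: True}
  {r: True, x: False}
  {x: True, r: False}


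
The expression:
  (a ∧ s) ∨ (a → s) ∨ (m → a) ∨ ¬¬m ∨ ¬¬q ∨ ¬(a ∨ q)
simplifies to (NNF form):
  True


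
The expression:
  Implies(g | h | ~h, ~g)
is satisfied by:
  {g: False}


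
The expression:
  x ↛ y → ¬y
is always true.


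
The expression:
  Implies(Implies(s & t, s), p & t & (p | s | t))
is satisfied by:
  {t: True, p: True}


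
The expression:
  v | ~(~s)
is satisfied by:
  {v: True, s: True}
  {v: True, s: False}
  {s: True, v: False}


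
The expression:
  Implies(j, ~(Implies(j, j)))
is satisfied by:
  {j: False}


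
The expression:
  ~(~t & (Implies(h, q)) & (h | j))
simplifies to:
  t | (h & ~q) | (~h & ~j)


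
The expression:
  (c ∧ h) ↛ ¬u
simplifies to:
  c ∧ h ∧ u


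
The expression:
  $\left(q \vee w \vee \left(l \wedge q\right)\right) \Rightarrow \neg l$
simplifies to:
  $\left(\neg q \wedge \neg w\right) \vee \neg l$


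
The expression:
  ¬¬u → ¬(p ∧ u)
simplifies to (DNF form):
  ¬p ∨ ¬u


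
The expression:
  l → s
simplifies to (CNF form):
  s ∨ ¬l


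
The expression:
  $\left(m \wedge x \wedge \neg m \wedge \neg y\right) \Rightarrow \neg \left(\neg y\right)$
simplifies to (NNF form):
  $\text{True}$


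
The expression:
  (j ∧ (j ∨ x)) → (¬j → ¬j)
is always true.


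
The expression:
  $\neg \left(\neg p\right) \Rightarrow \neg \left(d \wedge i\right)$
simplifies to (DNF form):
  $\neg d \vee \neg i \vee \neg p$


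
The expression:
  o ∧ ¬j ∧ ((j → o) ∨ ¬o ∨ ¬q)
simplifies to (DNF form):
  o ∧ ¬j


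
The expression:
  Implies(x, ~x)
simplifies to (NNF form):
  ~x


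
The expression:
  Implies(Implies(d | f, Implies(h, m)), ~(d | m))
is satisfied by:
  {h: True, m: False, d: False}
  {h: False, m: False, d: False}
  {d: True, h: True, m: False}


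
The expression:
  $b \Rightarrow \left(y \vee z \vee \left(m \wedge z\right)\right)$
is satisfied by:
  {y: True, z: True, b: False}
  {y: True, z: False, b: False}
  {z: True, y: False, b: False}
  {y: False, z: False, b: False}
  {y: True, b: True, z: True}
  {y: True, b: True, z: False}
  {b: True, z: True, y: False}


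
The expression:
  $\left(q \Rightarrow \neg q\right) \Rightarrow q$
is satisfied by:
  {q: True}


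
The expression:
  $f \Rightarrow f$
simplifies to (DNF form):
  $\text{True}$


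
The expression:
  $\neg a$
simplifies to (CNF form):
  $\neg a$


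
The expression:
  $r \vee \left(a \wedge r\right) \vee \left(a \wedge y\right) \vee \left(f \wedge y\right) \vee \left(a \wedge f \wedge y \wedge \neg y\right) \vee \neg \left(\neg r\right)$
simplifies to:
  $r \vee \left(a \wedge y\right) \vee \left(f \wedge y\right)$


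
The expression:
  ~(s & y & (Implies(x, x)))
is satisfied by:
  {s: False, y: False}
  {y: True, s: False}
  {s: True, y: False}


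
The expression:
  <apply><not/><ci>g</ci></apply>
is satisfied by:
  {g: False}


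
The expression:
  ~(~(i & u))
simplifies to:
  i & u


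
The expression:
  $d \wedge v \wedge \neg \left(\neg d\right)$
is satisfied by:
  {d: True, v: True}


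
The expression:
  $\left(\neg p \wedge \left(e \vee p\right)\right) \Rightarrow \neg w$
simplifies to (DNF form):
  $p \vee \neg e \vee \neg w$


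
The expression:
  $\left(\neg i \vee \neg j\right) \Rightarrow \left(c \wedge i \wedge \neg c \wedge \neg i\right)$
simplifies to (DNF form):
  $i \wedge j$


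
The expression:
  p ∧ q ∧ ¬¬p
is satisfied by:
  {p: True, q: True}


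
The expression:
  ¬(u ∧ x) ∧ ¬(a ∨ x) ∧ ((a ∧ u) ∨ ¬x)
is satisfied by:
  {x: False, a: False}


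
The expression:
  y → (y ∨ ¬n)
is always true.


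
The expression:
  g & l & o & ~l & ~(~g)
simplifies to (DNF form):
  False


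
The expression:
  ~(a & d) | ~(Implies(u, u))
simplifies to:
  ~a | ~d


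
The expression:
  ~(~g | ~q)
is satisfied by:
  {g: True, q: True}


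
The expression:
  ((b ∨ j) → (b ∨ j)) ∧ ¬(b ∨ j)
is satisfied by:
  {j: False, b: False}


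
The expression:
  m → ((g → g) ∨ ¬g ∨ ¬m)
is always true.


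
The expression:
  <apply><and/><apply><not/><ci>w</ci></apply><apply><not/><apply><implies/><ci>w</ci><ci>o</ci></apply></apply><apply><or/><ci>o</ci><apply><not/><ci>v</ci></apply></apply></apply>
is never true.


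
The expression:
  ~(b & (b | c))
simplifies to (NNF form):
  ~b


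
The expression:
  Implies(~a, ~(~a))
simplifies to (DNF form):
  a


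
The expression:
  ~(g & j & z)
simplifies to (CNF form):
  ~g | ~j | ~z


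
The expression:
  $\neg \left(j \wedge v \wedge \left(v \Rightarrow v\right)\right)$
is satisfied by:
  {v: False, j: False}
  {j: True, v: False}
  {v: True, j: False}


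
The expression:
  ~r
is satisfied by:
  {r: False}


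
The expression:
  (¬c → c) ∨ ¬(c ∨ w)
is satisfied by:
  {c: True, w: False}
  {w: False, c: False}
  {w: True, c: True}


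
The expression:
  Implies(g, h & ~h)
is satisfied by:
  {g: False}


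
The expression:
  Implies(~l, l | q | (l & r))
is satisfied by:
  {q: True, l: True}
  {q: True, l: False}
  {l: True, q: False}


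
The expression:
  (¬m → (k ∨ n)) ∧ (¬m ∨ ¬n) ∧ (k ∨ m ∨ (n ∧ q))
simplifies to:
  (k ∧ ¬m) ∨ (m ∧ ¬n) ∨ (n ∧ q ∧ ¬m)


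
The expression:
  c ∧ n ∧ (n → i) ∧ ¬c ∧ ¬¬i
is never true.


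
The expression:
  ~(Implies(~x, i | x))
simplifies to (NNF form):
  ~i & ~x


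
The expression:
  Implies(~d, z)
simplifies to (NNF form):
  d | z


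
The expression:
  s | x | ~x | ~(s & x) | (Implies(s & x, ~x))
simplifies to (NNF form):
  True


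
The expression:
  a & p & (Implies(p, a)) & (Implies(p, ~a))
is never true.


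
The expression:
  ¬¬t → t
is always true.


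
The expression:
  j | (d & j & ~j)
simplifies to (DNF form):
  j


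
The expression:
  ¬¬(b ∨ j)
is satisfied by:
  {b: True, j: True}
  {b: True, j: False}
  {j: True, b: False}


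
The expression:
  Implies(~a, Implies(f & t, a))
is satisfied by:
  {a: True, t: False, f: False}
  {t: False, f: False, a: False}
  {f: True, a: True, t: False}
  {f: True, t: False, a: False}
  {a: True, t: True, f: False}
  {t: True, a: False, f: False}
  {f: True, t: True, a: True}


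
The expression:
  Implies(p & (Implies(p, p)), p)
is always true.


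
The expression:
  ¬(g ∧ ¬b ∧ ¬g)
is always true.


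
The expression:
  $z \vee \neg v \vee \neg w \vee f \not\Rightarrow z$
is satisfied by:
  {f: True, z: True, w: False, v: False}
  {f: True, w: False, v: False, z: False}
  {z: True, w: False, v: False, f: False}
  {z: False, w: False, v: False, f: False}
  {f: True, v: True, z: True, w: False}
  {f: True, v: True, z: False, w: False}
  {v: True, z: True, f: False, w: False}
  {v: True, f: False, w: False, z: False}
  {z: True, f: True, w: True, v: False}
  {f: True, w: True, z: False, v: False}
  {z: True, w: True, f: False, v: False}
  {w: True, f: False, v: False, z: False}
  {f: True, v: True, w: True, z: True}
  {f: True, v: True, w: True, z: False}
  {v: True, w: True, z: True, f: False}


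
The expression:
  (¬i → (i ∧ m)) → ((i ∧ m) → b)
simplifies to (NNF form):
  b ∨ ¬i ∨ ¬m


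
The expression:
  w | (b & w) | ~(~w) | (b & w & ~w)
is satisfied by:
  {w: True}


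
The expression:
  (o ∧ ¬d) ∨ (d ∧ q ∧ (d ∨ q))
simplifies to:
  (d ∧ q) ∨ (o ∧ ¬d)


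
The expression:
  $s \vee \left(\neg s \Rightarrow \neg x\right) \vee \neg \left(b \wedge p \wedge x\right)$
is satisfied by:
  {s: True, p: False, x: False, b: False}
  {b: False, p: False, s: False, x: False}
  {b: True, s: True, p: False, x: False}
  {b: True, p: False, s: False, x: False}
  {x: True, s: True, b: False, p: False}
  {x: True, b: False, p: False, s: False}
  {x: True, b: True, s: True, p: False}
  {x: True, b: True, p: False, s: False}
  {s: True, p: True, x: False, b: False}
  {p: True, x: False, s: False, b: False}
  {b: True, p: True, s: True, x: False}
  {b: True, p: True, x: False, s: False}
  {s: True, p: True, x: True, b: False}
  {p: True, x: True, b: False, s: False}
  {b: True, p: True, x: True, s: True}


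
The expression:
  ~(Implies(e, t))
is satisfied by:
  {e: True, t: False}


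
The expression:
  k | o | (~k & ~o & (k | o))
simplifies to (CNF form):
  k | o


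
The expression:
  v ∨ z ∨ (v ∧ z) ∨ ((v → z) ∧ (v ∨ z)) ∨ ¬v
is always true.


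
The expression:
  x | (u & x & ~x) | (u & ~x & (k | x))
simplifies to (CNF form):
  (k | x) & (u | x)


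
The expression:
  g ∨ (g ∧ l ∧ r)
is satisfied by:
  {g: True}


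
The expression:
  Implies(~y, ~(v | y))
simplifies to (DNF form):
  y | ~v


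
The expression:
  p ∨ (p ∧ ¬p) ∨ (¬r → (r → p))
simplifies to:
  True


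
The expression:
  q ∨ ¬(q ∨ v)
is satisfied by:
  {q: True, v: False}
  {v: False, q: False}
  {v: True, q: True}


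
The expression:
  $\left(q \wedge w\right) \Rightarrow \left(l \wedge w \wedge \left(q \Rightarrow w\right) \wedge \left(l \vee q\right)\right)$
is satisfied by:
  {l: True, w: False, q: False}
  {w: False, q: False, l: False}
  {q: True, l: True, w: False}
  {q: True, w: False, l: False}
  {l: True, w: True, q: False}
  {w: True, l: False, q: False}
  {q: True, w: True, l: True}


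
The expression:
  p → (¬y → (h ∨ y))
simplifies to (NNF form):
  h ∨ y ∨ ¬p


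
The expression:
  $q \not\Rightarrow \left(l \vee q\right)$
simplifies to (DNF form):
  $\text{False}$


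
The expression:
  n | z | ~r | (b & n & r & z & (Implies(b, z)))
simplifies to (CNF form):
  n | z | ~r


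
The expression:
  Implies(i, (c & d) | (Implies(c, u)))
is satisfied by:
  {d: True, u: True, c: False, i: False}
  {d: True, c: False, u: False, i: False}
  {u: True, d: False, c: False, i: False}
  {d: False, c: False, u: False, i: False}
  {i: True, d: True, u: True, c: False}
  {i: True, d: True, c: False, u: False}
  {i: True, u: True, d: False, c: False}
  {i: True, d: False, c: False, u: False}
  {d: True, c: True, u: True, i: False}
  {d: True, c: True, i: False, u: False}
  {c: True, u: True, i: False, d: False}
  {c: True, i: False, u: False, d: False}
  {d: True, c: True, i: True, u: True}
  {d: True, c: True, i: True, u: False}
  {c: True, i: True, u: True, d: False}


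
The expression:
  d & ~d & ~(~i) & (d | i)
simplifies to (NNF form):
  False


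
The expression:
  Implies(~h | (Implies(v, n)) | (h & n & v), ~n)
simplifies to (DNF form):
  ~n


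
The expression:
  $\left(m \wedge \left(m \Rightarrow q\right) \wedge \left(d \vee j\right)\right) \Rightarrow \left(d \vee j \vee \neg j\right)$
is always true.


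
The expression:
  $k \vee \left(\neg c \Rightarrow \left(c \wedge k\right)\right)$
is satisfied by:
  {k: True, c: True}
  {k: True, c: False}
  {c: True, k: False}


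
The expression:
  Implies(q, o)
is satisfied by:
  {o: True, q: False}
  {q: False, o: False}
  {q: True, o: True}


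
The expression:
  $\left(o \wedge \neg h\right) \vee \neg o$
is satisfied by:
  {h: False, o: False}
  {o: True, h: False}
  {h: True, o: False}


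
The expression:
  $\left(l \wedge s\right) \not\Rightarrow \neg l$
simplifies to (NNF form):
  $l \wedge s$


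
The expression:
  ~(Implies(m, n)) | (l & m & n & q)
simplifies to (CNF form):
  m & (l | ~n) & (q | ~n)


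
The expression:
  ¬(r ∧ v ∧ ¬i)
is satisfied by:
  {i: True, v: False, r: False}
  {v: False, r: False, i: False}
  {i: True, r: True, v: False}
  {r: True, v: False, i: False}
  {i: True, v: True, r: False}
  {v: True, i: False, r: False}
  {i: True, r: True, v: True}


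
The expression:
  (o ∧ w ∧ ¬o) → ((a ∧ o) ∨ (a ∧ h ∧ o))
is always true.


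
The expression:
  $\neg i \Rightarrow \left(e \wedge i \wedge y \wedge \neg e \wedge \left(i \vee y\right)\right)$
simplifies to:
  $i$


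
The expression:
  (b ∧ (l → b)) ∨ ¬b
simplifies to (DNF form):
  True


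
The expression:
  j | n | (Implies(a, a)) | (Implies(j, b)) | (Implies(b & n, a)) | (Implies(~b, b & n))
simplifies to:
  True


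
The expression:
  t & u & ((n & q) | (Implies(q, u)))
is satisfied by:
  {t: True, u: True}


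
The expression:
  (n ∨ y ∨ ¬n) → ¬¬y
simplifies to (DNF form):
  y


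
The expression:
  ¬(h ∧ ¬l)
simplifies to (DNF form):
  l ∨ ¬h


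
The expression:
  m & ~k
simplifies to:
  m & ~k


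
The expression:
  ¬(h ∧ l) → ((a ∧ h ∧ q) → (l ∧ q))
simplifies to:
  l ∨ ¬a ∨ ¬h ∨ ¬q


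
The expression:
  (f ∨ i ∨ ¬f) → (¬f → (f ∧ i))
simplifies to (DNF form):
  f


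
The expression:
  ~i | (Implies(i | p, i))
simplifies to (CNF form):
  True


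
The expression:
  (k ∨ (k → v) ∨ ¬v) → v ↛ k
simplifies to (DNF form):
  v ∧ ¬k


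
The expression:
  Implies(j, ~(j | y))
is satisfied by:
  {j: False}


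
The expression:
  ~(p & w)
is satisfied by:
  {p: False, w: False}
  {w: True, p: False}
  {p: True, w: False}


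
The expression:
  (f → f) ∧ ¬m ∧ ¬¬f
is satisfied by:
  {f: True, m: False}


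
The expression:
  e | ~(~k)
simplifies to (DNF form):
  e | k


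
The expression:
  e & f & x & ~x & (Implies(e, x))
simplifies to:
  False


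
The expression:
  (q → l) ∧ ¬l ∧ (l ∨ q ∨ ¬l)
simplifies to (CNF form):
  ¬l ∧ ¬q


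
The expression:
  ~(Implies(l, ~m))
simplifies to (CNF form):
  l & m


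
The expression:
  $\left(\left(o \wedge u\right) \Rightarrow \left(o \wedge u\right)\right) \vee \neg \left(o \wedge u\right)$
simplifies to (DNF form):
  $\text{True}$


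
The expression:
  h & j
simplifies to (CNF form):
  h & j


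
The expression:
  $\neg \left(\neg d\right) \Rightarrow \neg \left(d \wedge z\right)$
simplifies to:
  $\neg d \vee \neg z$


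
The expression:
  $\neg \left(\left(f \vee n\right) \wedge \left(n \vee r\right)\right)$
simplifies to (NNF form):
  $\neg n \wedge \left(\neg f \vee \neg r\right)$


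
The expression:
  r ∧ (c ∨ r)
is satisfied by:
  {r: True}


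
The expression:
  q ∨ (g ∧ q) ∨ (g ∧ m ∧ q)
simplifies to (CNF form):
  q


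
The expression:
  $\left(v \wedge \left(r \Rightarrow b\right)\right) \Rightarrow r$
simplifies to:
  $r \vee \neg v$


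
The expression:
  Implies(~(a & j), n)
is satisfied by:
  {n: True, j: True, a: True}
  {n: True, j: True, a: False}
  {n: True, a: True, j: False}
  {n: True, a: False, j: False}
  {j: True, a: True, n: False}


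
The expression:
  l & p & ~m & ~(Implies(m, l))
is never true.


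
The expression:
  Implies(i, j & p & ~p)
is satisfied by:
  {i: False}


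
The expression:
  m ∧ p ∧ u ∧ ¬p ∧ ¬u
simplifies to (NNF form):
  False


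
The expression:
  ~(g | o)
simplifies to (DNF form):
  ~g & ~o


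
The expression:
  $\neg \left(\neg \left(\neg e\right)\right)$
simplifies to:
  $\neg e$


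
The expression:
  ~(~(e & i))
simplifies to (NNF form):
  e & i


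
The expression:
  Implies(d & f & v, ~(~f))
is always true.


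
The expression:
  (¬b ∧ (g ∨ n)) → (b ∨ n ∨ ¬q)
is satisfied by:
  {n: True, b: True, g: False, q: False}
  {n: True, g: False, q: False, b: False}
  {b: True, g: False, q: False, n: False}
  {b: False, g: False, q: False, n: False}
  {n: True, q: True, b: True, g: False}
  {n: True, q: True, b: False, g: False}
  {q: True, b: True, n: False, g: False}
  {q: True, n: False, g: False, b: False}
  {b: True, n: True, g: True, q: False}
  {n: True, g: True, b: False, q: False}
  {b: True, g: True, n: False, q: False}
  {g: True, n: False, q: False, b: False}
  {n: True, q: True, g: True, b: True}
  {n: True, q: True, g: True, b: False}
  {q: True, g: True, b: True, n: False}


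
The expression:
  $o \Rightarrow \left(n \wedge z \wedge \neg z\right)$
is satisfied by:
  {o: False}


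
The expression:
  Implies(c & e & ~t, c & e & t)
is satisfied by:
  {t: True, c: False, e: False}
  {c: False, e: False, t: False}
  {e: True, t: True, c: False}
  {e: True, c: False, t: False}
  {t: True, c: True, e: False}
  {c: True, t: False, e: False}
  {e: True, c: True, t: True}


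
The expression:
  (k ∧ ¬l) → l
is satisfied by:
  {l: True, k: False}
  {k: False, l: False}
  {k: True, l: True}


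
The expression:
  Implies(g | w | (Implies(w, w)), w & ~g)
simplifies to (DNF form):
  w & ~g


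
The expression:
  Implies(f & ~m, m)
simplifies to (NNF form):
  m | ~f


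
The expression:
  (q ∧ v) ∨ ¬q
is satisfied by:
  {v: True, q: False}
  {q: False, v: False}
  {q: True, v: True}


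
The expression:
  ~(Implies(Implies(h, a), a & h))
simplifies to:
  ~h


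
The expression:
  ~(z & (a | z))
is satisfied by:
  {z: False}


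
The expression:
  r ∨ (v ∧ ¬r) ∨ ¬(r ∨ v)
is always true.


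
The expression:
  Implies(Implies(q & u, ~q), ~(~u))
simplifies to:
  u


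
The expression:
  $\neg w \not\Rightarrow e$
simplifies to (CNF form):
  $\neg e \wedge \neg w$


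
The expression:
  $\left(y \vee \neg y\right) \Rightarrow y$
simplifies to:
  $y$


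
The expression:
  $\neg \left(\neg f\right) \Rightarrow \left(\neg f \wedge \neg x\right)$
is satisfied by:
  {f: False}


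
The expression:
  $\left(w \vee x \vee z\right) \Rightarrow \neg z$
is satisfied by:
  {z: False}


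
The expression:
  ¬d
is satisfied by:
  {d: False}


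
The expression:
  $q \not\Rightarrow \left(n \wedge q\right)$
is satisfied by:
  {q: True, n: False}


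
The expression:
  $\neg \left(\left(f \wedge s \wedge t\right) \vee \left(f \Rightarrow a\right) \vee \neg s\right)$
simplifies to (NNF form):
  $f \wedge s \wedge \neg a \wedge \neg t$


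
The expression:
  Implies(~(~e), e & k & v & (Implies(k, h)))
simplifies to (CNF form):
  (h | ~e) & (k | ~e) & (v | ~e)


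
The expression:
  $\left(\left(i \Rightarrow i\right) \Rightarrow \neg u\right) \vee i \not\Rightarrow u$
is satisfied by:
  {u: False}


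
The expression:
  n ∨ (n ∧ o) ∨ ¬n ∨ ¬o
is always true.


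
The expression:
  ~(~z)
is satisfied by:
  {z: True}


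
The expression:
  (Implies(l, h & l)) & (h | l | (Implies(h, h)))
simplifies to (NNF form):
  h | ~l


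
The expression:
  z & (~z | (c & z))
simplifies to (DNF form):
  c & z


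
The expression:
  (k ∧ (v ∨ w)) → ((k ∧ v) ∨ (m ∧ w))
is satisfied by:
  {m: True, v: True, w: False, k: False}
  {m: True, w: False, k: False, v: False}
  {v: True, w: False, k: False, m: False}
  {v: False, w: False, k: False, m: False}
  {m: True, k: True, v: True, w: False}
  {m: True, k: True, v: False, w: False}
  {k: True, v: True, m: False, w: False}
  {k: True, m: False, w: False, v: False}
  {v: True, m: True, w: True, k: False}
  {m: True, w: True, v: False, k: False}
  {v: True, w: True, m: False, k: False}
  {w: True, m: False, k: False, v: False}
  {m: True, k: True, w: True, v: True}
  {m: True, k: True, w: True, v: False}
  {k: True, w: True, v: True, m: False}


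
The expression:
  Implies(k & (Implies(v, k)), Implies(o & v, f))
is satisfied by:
  {f: True, k: False, o: False, v: False}
  {f: False, k: False, o: False, v: False}
  {v: True, f: True, k: False, o: False}
  {v: True, f: False, k: False, o: False}
  {o: True, f: True, k: False, v: False}
  {o: True, f: False, k: False, v: False}
  {v: True, o: True, f: True, k: False}
  {v: True, o: True, f: False, k: False}
  {k: True, f: True, v: False, o: False}
  {k: True, f: False, v: False, o: False}
  {v: True, k: True, f: True, o: False}
  {v: True, k: True, f: False, o: False}
  {o: True, k: True, f: True, v: False}
  {o: True, k: True, f: False, v: False}
  {o: True, k: True, v: True, f: True}


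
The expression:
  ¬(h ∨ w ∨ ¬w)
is never true.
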